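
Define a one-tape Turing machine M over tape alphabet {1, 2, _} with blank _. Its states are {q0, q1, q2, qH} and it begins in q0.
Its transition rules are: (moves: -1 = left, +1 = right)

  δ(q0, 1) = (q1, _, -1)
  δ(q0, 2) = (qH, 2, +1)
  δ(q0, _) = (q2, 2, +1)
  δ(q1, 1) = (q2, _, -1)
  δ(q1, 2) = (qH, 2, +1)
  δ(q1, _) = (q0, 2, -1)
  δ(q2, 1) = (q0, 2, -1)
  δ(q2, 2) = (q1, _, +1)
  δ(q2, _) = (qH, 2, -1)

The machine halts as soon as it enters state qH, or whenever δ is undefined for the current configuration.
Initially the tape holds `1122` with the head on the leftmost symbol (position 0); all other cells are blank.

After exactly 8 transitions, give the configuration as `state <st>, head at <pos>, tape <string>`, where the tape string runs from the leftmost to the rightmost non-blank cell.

state q2, head at 0, tape 22__22

state=q0 head=0 tape=__[1]122   (q0,1)→(q1,_,-1)
state=q1 head=-1 tape=_[_]_122   (q1,_)→(q0,2,-1)
state=q0 head=-2 tape=[_]2_122   (q0,_)→(q2,2,+1)
state=q2 head=-1 tape=2[2]_122   (q2,2)→(q1,_,+1)
state=q1 head=0 tape=2_[_]122   (q1,_)→(q0,2,-1)
state=q0 head=-1 tape=2[_]2122   (q0,_)→(q2,2,+1)
state=q2 head=0 tape=22[2]122   (q2,2)→(q1,_,+1)
state=q1 head=1 tape=22_[1]22   (q1,1)→(q2,_,-1)
state=q2 head=0 tape=22[_]_22
After 8 steps: state q2, head at 0, tape 22__22.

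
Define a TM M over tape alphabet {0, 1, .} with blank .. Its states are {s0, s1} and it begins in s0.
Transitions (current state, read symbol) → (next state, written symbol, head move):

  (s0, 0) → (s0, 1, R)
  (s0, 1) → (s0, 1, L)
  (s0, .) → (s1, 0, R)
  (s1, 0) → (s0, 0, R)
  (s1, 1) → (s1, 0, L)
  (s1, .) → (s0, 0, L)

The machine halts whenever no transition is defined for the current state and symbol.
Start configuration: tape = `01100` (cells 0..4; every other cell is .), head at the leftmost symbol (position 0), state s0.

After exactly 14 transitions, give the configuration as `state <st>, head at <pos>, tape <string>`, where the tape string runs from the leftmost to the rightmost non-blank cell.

state=s0 head=0 tape=..[0]1100   (s0,0)→(s0,1,R)
state=s0 head=1 tape=..1[1]100   (s0,1)→(s0,1,L)
state=s0 head=0 tape=..[1]1100   (s0,1)→(s0,1,L)
state=s0 head=-1 tape=.[.]11100   (s0,.)→(s1,0,R)
state=s1 head=0 tape=.0[1]1100   (s1,1)→(s1,0,L)
state=s1 head=-1 tape=.[0]01100   (s1,0)→(s0,0,R)
state=s0 head=0 tape=.0[0]1100   (s0,0)→(s0,1,R)
state=s0 head=1 tape=.01[1]100   (s0,1)→(s0,1,L)
state=s0 head=0 tape=.0[1]1100   (s0,1)→(s0,1,L)
state=s0 head=-1 tape=.[0]11100   (s0,0)→(s0,1,R)
state=s0 head=0 tape=.1[1]1100   (s0,1)→(s0,1,L)
state=s0 head=-1 tape=.[1]11100   (s0,1)→(s0,1,L)
state=s0 head=-2 tape=[.]111100   (s0,.)→(s1,0,R)
state=s1 head=-1 tape=0[1]11100   (s1,1)→(s1,0,L)
state=s1 head=-2 tape=[0]011100
After 14 steps: state s1, head at -2, tape 0011100.

state s1, head at -2, tape 0011100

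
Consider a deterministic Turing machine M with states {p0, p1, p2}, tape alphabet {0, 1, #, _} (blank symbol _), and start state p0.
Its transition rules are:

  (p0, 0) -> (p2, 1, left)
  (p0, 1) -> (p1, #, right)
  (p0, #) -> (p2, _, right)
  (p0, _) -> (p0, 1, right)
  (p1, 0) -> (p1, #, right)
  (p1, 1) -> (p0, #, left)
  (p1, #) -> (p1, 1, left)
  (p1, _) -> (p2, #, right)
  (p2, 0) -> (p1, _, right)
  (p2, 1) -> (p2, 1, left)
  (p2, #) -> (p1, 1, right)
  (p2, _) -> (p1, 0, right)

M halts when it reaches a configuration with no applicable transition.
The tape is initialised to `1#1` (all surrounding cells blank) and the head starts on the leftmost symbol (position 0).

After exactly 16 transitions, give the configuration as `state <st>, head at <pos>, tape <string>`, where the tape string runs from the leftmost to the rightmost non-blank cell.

state p1, head at -2, tape #1111

p0 | __[1]#1   read 1 → write #, move right, go to p1
p1 | __#[#]1   read # → write 1, move left, go to p1
p1 | __[#]11   read # → write 1, move left, go to p1
p1 | _[_]111   read _ → write #, move right, go to p2
p2 | _#[1]11   read 1 → write 1, move left, go to p2
p2 | _[#]111   read # → write 1, move right, go to p1
p1 | _1[1]11   read 1 → write #, move left, go to p0
p0 | _[1]#11   read 1 → write #, move right, go to p1
p1 | _#[#]11   read # → write 1, move left, go to p1
p1 | _[#]111   read # → write 1, move left, go to p1
p1 | [_]1111   read _ → write #, move right, go to p2
p2 | #[1]111   read 1 → write 1, move left, go to p2
p2 | [#]1111   read # → write 1, move right, go to p1
p1 | 1[1]111   read 1 → write #, move left, go to p0
p0 | [1]#111   read 1 → write #, move right, go to p1
p1 | #[#]111   read # → write 1, move left, go to p1
p1 | [#]1111
After 16 steps: state p1, head at -2, tape #1111.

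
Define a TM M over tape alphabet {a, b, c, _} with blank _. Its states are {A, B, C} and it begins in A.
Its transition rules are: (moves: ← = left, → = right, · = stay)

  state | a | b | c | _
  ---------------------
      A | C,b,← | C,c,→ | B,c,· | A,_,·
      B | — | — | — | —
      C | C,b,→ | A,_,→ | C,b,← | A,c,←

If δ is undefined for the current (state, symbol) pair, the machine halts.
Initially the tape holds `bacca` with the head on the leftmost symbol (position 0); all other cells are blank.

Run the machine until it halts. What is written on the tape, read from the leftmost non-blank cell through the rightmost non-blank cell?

ccbba

A | [b]acca   read b → write c, move →, go to C
C | c[a]cca   read a → write b, move →, go to C
C | cb[c]ca   read c → write b, move ←, go to C
C | c[b]bca   read b → write _, move →, go to A
A | c_[b]ca   read b → write c, move →, go to C
C | c_c[c]a   read c → write b, move ←, go to C
C | c_[c]ba   read c → write b, move ←, go to C
C | c[_]bba   read _ → write c, move ←, go to A
A | [c]cbba   read c → write c, move ·, go to B
B | [c]cbba
The non-blank tape span at halt is ccbba.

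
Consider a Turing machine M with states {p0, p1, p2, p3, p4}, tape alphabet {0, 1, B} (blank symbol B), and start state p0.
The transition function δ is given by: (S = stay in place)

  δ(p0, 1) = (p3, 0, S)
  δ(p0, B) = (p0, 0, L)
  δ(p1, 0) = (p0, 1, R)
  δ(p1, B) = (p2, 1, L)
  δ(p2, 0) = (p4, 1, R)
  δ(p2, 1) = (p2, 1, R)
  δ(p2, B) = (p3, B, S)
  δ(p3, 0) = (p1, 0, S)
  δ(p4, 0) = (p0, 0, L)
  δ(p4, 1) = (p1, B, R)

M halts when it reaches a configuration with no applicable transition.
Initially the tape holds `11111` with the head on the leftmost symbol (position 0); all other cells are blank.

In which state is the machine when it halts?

p0

p0 | [1]1111B   read 1 → write 0, move S, go to p3
p3 | [0]1111B   read 0 → write 0, move S, go to p1
p1 | [0]1111B   read 0 → write 1, move R, go to p0
p0 | 1[1]111B   read 1 → write 0, move S, go to p3
p3 | 1[0]111B   read 0 → write 0, move S, go to p1
p1 | 1[0]111B   read 0 → write 1, move R, go to p0
p0 | 11[1]11B   read 1 → write 0, move S, go to p3
p3 | 11[0]11B   read 0 → write 0, move S, go to p1
p1 | 11[0]11B   read 0 → write 1, move R, go to p0
p0 | 111[1]1B   read 1 → write 0, move S, go to p3
p3 | 111[0]1B   read 0 → write 0, move S, go to p1
p1 | 111[0]1B   read 0 → write 1, move R, go to p0
p0 | 1111[1]B   read 1 → write 0, move S, go to p3
p3 | 1111[0]B   read 0 → write 0, move S, go to p1
p1 | 1111[0]B   read 0 → write 1, move R, go to p0
p0 | 11111[B]   read B → write 0, move L, go to p0
p0 | 1111[1]0   read 1 → write 0, move S, go to p3
p3 | 1111[0]0   read 0 → write 0, move S, go to p1
p1 | 1111[0]0   read 0 → write 1, move R, go to p0
p0 | 11111[0]
No transition is defined for (p0, 0); M halts in state p0.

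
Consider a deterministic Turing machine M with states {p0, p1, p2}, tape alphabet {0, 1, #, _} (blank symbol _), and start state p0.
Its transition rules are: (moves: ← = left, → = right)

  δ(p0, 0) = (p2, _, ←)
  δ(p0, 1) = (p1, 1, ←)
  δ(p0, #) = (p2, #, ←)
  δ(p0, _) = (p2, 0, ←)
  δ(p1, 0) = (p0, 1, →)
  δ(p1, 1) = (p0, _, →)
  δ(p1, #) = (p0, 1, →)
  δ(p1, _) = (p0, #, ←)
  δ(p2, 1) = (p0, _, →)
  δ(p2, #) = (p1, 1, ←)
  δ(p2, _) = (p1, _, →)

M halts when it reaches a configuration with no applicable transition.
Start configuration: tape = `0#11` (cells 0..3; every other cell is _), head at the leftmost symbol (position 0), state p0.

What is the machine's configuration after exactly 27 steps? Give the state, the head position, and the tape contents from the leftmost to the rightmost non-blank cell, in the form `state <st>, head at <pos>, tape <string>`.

state p1, head at 1, tape #11

state=p0 head=0 tape=__[0]#11   (p0,0)→(p2,_,←)
state=p2 head=-1 tape=_[_]_#11   (p2,_)→(p1,_,→)
state=p1 head=0 tape=__[_]#11   (p1,_)→(p0,#,←)
state=p0 head=-1 tape=_[_]##11   (p0,_)→(p2,0,←)
state=p2 head=-2 tape=[_]0##11   (p2,_)→(p1,_,→)
state=p1 head=-1 tape=_[0]##11   (p1,0)→(p0,1,→)
state=p0 head=0 tape=_1[#]#11   (p0,#)→(p2,#,←)
state=p2 head=-1 tape=_[1]##11   (p2,1)→(p0,_,→)
state=p0 head=0 tape=__[#]#11   (p0,#)→(p2,#,←)
state=p2 head=-1 tape=_[_]##11   (p2,_)→(p1,_,→)
state=p1 head=0 tape=__[#]#11   (p1,#)→(p0,1,→)
state=p0 head=1 tape=__1[#]11   (p0,#)→(p2,#,←)
state=p2 head=0 tape=__[1]#11   (p2,1)→(p0,_,→)
state=p0 head=1 tape=___[#]11   (p0,#)→(p2,#,←)
state=p2 head=0 tape=__[_]#11   (p2,_)→(p1,_,→)
state=p1 head=1 tape=___[#]11   (p1,#)→(p0,1,→)
state=p0 head=2 tape=___1[1]1   (p0,1)→(p1,1,←)
state=p1 head=1 tape=___[1]11   (p1,1)→(p0,_,→)
state=p0 head=2 tape=____[1]1   (p0,1)→(p1,1,←)
state=p1 head=1 tape=___[_]11   (p1,_)→(p0,#,←)
state=p0 head=0 tape=__[_]#11   (p0,_)→(p2,0,←)
state=p2 head=-1 tape=_[_]0#11   (p2,_)→(p1,_,→)
state=p1 head=0 tape=__[0]#11   (p1,0)→(p0,1,→)
state=p0 head=1 tape=__1[#]11   (p0,#)→(p2,#,←)
state=p2 head=0 tape=__[1]#11   (p2,1)→(p0,_,→)
state=p0 head=1 tape=___[#]11   (p0,#)→(p2,#,←)
state=p2 head=0 tape=__[_]#11   (p2,_)→(p1,_,→)
state=p1 head=1 tape=___[#]11
After 27 steps: state p1, head at 1, tape #11.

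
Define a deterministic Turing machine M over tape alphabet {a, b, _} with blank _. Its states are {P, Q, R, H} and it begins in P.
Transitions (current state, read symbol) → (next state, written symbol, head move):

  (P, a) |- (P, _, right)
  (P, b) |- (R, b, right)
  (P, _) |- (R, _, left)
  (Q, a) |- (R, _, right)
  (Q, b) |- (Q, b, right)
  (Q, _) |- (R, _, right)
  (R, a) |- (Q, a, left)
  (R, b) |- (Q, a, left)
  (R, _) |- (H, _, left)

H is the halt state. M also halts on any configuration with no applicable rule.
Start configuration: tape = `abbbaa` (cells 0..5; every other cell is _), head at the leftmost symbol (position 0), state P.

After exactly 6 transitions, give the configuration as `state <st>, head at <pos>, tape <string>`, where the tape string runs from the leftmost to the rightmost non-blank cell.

state Q, head at 2, tape b_aaa

state=P head=0 tape=[a]bbbaa   (P,a)→(P,_,right)
state=P head=1 tape=_[b]bbaa   (P,b)→(R,b,right)
state=R head=2 tape=_b[b]baa   (R,b)→(Q,a,left)
state=Q head=1 tape=_[b]abaa   (Q,b)→(Q,b,right)
state=Q head=2 tape=_b[a]baa   (Q,a)→(R,_,right)
state=R head=3 tape=_b_[b]aa   (R,b)→(Q,a,left)
state=Q head=2 tape=_b[_]aaa
After 6 steps: state Q, head at 2, tape b_aaa.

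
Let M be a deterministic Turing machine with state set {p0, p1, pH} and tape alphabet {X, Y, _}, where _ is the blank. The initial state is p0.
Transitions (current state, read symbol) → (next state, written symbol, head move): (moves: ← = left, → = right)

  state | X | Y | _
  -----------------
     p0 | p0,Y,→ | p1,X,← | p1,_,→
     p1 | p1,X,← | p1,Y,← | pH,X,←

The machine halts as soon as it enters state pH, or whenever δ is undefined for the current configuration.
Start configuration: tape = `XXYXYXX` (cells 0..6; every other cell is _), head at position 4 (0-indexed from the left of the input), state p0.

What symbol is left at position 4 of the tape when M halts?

p0 | __XXYX[Y]XX   read Y → write X, move ←, go to p1
p1 | __XXY[X]XXX   read X → write X, move ←, go to p1
p1 | __XX[Y]XXXX   read Y → write Y, move ←, go to p1
p1 | __X[X]YXXXX   read X → write X, move ←, go to p1
p1 | __[X]XYXXXX   read X → write X, move ←, go to p1
p1 | _[_]XXYXXXX   read _ → write X, move ←, go to pH
pH | [_]XXXYXXXX
Cell 4 holds X when M halts.

X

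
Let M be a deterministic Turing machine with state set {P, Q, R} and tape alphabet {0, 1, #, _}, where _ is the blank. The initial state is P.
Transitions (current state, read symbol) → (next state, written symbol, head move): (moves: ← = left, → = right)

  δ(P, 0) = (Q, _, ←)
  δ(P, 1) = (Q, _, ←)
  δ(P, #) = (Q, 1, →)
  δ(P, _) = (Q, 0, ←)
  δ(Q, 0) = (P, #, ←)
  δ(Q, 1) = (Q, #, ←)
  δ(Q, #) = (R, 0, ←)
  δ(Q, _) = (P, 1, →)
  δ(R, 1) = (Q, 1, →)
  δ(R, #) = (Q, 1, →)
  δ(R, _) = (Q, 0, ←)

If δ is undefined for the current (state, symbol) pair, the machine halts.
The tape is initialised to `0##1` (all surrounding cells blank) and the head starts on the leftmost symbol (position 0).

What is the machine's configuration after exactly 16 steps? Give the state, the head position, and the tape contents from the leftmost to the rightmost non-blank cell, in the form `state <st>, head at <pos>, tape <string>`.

P | ___[0]##1   read 0 → write _, move ←, go to Q
Q | __[_]_##1   read _ → write 1, move →, go to P
P | __1[_]##1   read _ → write 0, move ←, go to Q
Q | __[1]0##1   read 1 → write #, move ←, go to Q
Q | _[_]#0##1   read _ → write 1, move →, go to P
P | _1[#]0##1   read # → write 1, move →, go to Q
Q | _11[0]##1   read 0 → write #, move ←, go to P
P | _1[1]###1   read 1 → write _, move ←, go to Q
Q | _[1]_###1   read 1 → write #, move ←, go to Q
Q | [_]#_###1   read _ → write 1, move →, go to P
P | 1[#]_###1   read # → write 1, move →, go to Q
Q | 11[_]###1   read _ → write 1, move →, go to P
P | 111[#]##1   read # → write 1, move →, go to Q
Q | 1111[#]#1   read # → write 0, move ←, go to R
R | 111[1]0#1   read 1 → write 1, move →, go to Q
Q | 1111[0]#1   read 0 → write #, move ←, go to P
P | 111[1]##1
After 16 steps: state P, head at 0, tape 1111##1.

state P, head at 0, tape 1111##1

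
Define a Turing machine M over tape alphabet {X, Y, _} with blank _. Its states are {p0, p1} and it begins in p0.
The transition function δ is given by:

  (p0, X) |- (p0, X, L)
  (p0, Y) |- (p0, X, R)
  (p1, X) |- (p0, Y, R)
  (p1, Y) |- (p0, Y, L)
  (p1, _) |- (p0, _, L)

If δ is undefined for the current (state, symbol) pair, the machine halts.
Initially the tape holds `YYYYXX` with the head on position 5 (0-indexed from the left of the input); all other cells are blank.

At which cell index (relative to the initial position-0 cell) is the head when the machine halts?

state=p0 head=5 tape=_YYYYX[X]   (p0,X)→(p0,X,L)
state=p0 head=4 tape=_YYYY[X]X   (p0,X)→(p0,X,L)
state=p0 head=3 tape=_YYY[Y]XX   (p0,Y)→(p0,X,R)
state=p0 head=4 tape=_YYYX[X]X   (p0,X)→(p0,X,L)
state=p0 head=3 tape=_YYY[X]XX   (p0,X)→(p0,X,L)
state=p0 head=2 tape=_YY[Y]XXX   (p0,Y)→(p0,X,R)
state=p0 head=3 tape=_YYX[X]XX   (p0,X)→(p0,X,L)
state=p0 head=2 tape=_YY[X]XXX   (p0,X)→(p0,X,L)
state=p0 head=1 tape=_Y[Y]XXXX   (p0,Y)→(p0,X,R)
state=p0 head=2 tape=_YX[X]XXX   (p0,X)→(p0,X,L)
state=p0 head=1 tape=_Y[X]XXXX   (p0,X)→(p0,X,L)
state=p0 head=0 tape=_[Y]XXXXX   (p0,Y)→(p0,X,R)
state=p0 head=1 tape=_X[X]XXXX   (p0,X)→(p0,X,L)
state=p0 head=0 tape=_[X]XXXXX   (p0,X)→(p0,X,L)
state=p0 head=-1 tape=[_]XXXXXX
At halt the head is at cell -1.

-1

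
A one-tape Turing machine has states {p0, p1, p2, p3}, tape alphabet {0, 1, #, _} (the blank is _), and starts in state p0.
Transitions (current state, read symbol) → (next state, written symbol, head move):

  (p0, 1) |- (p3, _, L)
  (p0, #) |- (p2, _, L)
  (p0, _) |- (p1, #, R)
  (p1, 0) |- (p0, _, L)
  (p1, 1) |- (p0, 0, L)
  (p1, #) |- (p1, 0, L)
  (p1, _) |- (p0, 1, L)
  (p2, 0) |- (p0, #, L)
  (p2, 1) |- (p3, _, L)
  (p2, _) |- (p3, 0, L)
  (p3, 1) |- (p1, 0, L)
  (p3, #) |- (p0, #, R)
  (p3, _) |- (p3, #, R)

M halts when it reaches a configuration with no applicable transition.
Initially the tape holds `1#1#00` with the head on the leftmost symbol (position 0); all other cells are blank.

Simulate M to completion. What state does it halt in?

p0 | _____[1]#1#00   read 1 → write _, move L, go to p3
p3 | ____[_]_#1#00   read _ → write #, move R, go to p3
p3 | ____#[_]#1#00   read _ → write #, move R, go to p3
p3 | ____##[#]1#00   read # → write #, move R, go to p0
p0 | ____###[1]#00   read 1 → write _, move L, go to p3
p3 | ____##[#]_#00   read # → write #, move R, go to p0
p0 | ____###[_]#00   read _ → write #, move R, go to p1
p1 | ____####[#]00   read # → write 0, move L, go to p1
p1 | ____###[#]000   read # → write 0, move L, go to p1
p1 | ____##[#]0000   read # → write 0, move L, go to p1
p1 | ____#[#]00000   read # → write 0, move L, go to p1
p1 | ____[#]000000   read # → write 0, move L, go to p1
p1 | ___[_]0000000   read _ → write 1, move L, go to p0
p0 | __[_]10000000   read _ → write #, move R, go to p1
p1 | __#[1]0000000   read 1 → write 0, move L, go to p0
p0 | __[#]00000000   read # → write _, move L, go to p2
p2 | _[_]_00000000   read _ → write 0, move L, go to p3
p3 | [_]0_00000000   read _ → write #, move R, go to p3
p3 | #[0]_00000000
No transition is defined for (p3, 0); M halts in state p3.

p3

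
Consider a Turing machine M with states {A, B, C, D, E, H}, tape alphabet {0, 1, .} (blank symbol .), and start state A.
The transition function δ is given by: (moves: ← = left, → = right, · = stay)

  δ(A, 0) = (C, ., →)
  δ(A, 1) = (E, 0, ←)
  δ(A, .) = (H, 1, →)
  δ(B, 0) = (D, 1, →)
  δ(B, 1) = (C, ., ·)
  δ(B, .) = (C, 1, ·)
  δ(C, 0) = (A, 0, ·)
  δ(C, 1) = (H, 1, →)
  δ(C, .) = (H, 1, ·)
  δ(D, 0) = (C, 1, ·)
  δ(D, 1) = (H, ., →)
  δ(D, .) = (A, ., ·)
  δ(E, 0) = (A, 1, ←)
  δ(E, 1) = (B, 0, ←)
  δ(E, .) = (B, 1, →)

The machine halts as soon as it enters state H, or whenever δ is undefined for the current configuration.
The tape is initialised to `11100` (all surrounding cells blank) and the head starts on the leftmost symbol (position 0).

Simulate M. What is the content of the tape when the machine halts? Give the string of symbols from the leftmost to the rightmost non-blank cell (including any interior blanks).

state=A head=0 tape=.[1]1100   (A,1)→(E,0,←)
state=E head=-1 tape=[.]01100   (E,.)→(B,1,→)
state=B head=0 tape=1[0]1100   (B,0)→(D,1,→)
state=D head=1 tape=11[1]100   (D,1)→(H,.,→)
state=H head=2 tape=11.[1]00
The non-blank tape span at halt is 11.100.

11.100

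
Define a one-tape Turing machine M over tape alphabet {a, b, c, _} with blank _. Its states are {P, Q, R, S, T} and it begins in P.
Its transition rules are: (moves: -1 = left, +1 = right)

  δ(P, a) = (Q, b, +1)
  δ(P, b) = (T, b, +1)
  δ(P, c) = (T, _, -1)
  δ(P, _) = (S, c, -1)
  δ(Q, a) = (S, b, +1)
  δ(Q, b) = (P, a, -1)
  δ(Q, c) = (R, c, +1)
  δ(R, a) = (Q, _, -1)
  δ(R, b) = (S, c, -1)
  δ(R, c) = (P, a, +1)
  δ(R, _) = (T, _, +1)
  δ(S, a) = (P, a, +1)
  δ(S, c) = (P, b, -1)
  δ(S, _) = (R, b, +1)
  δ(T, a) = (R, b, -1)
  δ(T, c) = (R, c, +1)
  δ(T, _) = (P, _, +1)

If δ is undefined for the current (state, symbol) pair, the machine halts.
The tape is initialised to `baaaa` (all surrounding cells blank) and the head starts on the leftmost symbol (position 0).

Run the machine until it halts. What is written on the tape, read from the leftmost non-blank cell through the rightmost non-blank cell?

state=P head=0 tape=__[b]aaaa   (P,b)→(T,b,+1)
state=T head=1 tape=__b[a]aaa   (T,a)→(R,b,-1)
state=R head=0 tape=__[b]baaa   (R,b)→(S,c,-1)
state=S head=-1 tape=_[_]cbaaa   (S,_)→(R,b,+1)
state=R head=0 tape=_b[c]baaa   (R,c)→(P,a,+1)
state=P head=1 tape=_ba[b]aaa   (P,b)→(T,b,+1)
state=T head=2 tape=_bab[a]aa   (T,a)→(R,b,-1)
state=R head=1 tape=_ba[b]baa   (R,b)→(S,c,-1)
state=S head=0 tape=_b[a]cbaa   (S,a)→(P,a,+1)
state=P head=1 tape=_ba[c]baa   (P,c)→(T,_,-1)
state=T head=0 tape=_b[a]_baa   (T,a)→(R,b,-1)
state=R head=-1 tape=_[b]b_baa   (R,b)→(S,c,-1)
state=S head=-2 tape=[_]cb_baa   (S,_)→(R,b,+1)
state=R head=-1 tape=b[c]b_baa   (R,c)→(P,a,+1)
state=P head=0 tape=ba[b]_baa   (P,b)→(T,b,+1)
state=T head=1 tape=bab[_]baa   (T,_)→(P,_,+1)
state=P head=2 tape=bab_[b]aa   (P,b)→(T,b,+1)
state=T head=3 tape=bab_b[a]a   (T,a)→(R,b,-1)
state=R head=2 tape=bab_[b]ba   (R,b)→(S,c,-1)
state=S head=1 tape=bab[_]cba   (S,_)→(R,b,+1)
state=R head=2 tape=babb[c]ba   (R,c)→(P,a,+1)
state=P head=3 tape=babba[b]a   (P,b)→(T,b,+1)
state=T head=4 tape=babbab[a]   (T,a)→(R,b,-1)
state=R head=3 tape=babba[b]b   (R,b)→(S,c,-1)
state=S head=2 tape=babb[a]cb   (S,a)→(P,a,+1)
state=P head=3 tape=babba[c]b   (P,c)→(T,_,-1)
state=T head=2 tape=babb[a]_b   (T,a)→(R,b,-1)
state=R head=1 tape=bab[b]b_b   (R,b)→(S,c,-1)
state=S head=0 tape=ba[b]cb_b
The non-blank tape span at halt is babcb_b.

babcb_b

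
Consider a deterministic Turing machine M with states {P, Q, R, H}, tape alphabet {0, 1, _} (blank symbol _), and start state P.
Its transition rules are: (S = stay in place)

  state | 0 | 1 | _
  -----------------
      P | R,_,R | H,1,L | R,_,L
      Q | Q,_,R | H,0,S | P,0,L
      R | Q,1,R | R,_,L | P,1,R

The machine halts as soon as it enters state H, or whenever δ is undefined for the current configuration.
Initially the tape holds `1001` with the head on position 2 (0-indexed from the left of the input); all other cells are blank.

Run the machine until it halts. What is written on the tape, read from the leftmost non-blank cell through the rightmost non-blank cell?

state=P head=2 tape=10[0]1   (P,0)→(R,_,R)
state=R head=3 tape=10_[1]   (R,1)→(R,_,L)
state=R head=2 tape=10[_]_   (R,_)→(P,1,R)
state=P head=3 tape=101[_]   (P,_)→(R,_,L)
state=R head=2 tape=10[1]_   (R,1)→(R,_,L)
state=R head=1 tape=1[0]__   (R,0)→(Q,1,R)
state=Q head=2 tape=11[_]_   (Q,_)→(P,0,L)
state=P head=1 tape=1[1]0_   (P,1)→(H,1,L)
state=H head=0 tape=[1]10_
The non-blank tape span at halt is 110.

110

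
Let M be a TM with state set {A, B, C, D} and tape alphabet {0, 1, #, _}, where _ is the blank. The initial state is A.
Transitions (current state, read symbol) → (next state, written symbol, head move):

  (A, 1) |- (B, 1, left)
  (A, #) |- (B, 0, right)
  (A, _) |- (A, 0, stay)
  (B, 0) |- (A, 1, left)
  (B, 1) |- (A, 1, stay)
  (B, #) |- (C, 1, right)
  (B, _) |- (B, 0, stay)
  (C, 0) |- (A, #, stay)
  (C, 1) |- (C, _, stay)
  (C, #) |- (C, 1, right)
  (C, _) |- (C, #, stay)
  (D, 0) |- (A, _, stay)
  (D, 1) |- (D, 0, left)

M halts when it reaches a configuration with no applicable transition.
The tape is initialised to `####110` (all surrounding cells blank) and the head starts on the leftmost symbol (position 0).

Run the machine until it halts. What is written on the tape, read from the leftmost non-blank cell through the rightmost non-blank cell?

01111101

state=A head=0 tape=[#]###110_   (A,#)→(B,0,right)
state=B head=1 tape=0[#]##110_   (B,#)→(C,1,right)
state=C head=2 tape=01[#]#110_   (C,#)→(C,1,right)
state=C head=3 tape=011[#]110_   (C,#)→(C,1,right)
state=C head=4 tape=0111[1]10_   (C,1)→(C,_,stay)
state=C head=4 tape=0111[_]10_   (C,_)→(C,#,stay)
state=C head=4 tape=0111[#]10_   (C,#)→(C,1,right)
state=C head=5 tape=01111[1]0_   (C,1)→(C,_,stay)
state=C head=5 tape=01111[_]0_   (C,_)→(C,#,stay)
state=C head=5 tape=01111[#]0_   (C,#)→(C,1,right)
state=C head=6 tape=011111[0]_   (C,0)→(A,#,stay)
state=A head=6 tape=011111[#]_   (A,#)→(B,0,right)
state=B head=7 tape=0111110[_]   (B,_)→(B,0,stay)
state=B head=7 tape=0111110[0]   (B,0)→(A,1,left)
state=A head=6 tape=011111[0]1
The non-blank tape span at halt is 01111101.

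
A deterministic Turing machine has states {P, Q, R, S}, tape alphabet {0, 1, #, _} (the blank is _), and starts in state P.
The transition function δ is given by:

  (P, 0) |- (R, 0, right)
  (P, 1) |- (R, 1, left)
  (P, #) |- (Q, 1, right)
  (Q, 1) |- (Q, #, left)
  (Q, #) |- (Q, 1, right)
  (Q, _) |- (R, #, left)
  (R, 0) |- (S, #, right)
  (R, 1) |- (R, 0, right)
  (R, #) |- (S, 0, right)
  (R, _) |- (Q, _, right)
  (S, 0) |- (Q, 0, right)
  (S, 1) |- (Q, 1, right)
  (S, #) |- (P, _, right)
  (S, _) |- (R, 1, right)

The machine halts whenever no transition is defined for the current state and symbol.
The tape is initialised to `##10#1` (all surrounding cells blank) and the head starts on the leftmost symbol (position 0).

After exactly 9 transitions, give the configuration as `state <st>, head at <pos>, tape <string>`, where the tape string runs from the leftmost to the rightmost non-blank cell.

state=P head=0 tape=__[#]#10#1   (P,#)→(Q,1,right)
state=Q head=1 tape=__1[#]10#1   (Q,#)→(Q,1,right)
state=Q head=2 tape=__11[1]0#1   (Q,1)→(Q,#,left)
state=Q head=1 tape=__1[1]#0#1   (Q,1)→(Q,#,left)
state=Q head=0 tape=__[1]##0#1   (Q,1)→(Q,#,left)
state=Q head=-1 tape=_[_]###0#1   (Q,_)→(R,#,left)
state=R head=-2 tape=[_]####0#1   (R,_)→(Q,_,right)
state=Q head=-1 tape=_[#]###0#1   (Q,#)→(Q,1,right)
state=Q head=0 tape=_1[#]##0#1   (Q,#)→(Q,1,right)
state=Q head=1 tape=_11[#]#0#1
After 9 steps: state Q, head at 1, tape 11##0#1.

state Q, head at 1, tape 11##0#1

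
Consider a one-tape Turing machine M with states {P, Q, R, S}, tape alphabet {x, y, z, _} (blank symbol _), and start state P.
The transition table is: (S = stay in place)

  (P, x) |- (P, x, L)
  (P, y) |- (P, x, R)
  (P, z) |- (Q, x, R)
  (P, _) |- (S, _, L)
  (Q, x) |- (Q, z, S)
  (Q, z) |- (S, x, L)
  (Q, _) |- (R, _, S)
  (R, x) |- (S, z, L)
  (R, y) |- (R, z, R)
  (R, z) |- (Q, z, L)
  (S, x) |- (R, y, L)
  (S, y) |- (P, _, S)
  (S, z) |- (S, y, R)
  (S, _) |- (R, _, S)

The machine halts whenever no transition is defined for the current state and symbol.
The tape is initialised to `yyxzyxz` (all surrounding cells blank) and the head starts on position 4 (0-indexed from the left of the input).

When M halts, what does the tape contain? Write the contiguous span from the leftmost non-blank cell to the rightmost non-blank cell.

P | _yyxz[y]xz   read y → write x, move R, go to P
P | _yyxzx[x]z   read x → write x, move L, go to P
P | _yyxz[x]xz   read x → write x, move L, go to P
P | _yyx[z]xxz   read z → write x, move R, go to Q
Q | _yyxx[x]xz   read x → write z, move S, go to Q
Q | _yyxx[z]xz   read z → write x, move L, go to S
S | _yyx[x]xxz   read x → write y, move L, go to R
R | _yy[x]yxxz   read x → write z, move L, go to S
S | _y[y]zyxxz   read y → write _, move S, go to P
P | _y[_]zyxxz   read _ → write _, move L, go to S
S | _[y]_zyxxz   read y → write _, move S, go to P
P | _[_]_zyxxz   read _ → write _, move L, go to S
S | [_]__zyxxz   read _ → write _, move S, go to R
R | [_]__zyxxz
The non-blank tape span at halt is zyxxz.

zyxxz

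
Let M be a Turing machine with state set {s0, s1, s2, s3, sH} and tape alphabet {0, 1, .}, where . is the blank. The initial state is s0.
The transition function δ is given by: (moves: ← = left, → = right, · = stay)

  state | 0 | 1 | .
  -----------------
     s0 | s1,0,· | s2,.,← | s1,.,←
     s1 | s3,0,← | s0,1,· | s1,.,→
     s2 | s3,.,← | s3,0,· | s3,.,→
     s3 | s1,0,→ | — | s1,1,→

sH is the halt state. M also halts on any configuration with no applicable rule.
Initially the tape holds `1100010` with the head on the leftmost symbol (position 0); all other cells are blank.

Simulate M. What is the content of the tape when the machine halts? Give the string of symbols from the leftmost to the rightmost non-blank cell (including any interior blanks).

state=s0 head=0 tape=.[1]100010   (s0,1)→(s2,.,←)
state=s2 head=-1 tape=[.].100010   (s2,.)→(s3,.,→)
state=s3 head=0 tape=.[.]100010   (s3,.)→(s1,1,→)
state=s1 head=1 tape=.1[1]00010   (s1,1)→(s0,1,·)
state=s0 head=1 tape=.1[1]00010   (s0,1)→(s2,.,←)
state=s2 head=0 tape=.[1].00010   (s2,1)→(s3,0,·)
state=s3 head=0 tape=.[0].00010   (s3,0)→(s1,0,→)
state=s1 head=1 tape=.0[.]00010   (s1,.)→(s1,.,→)
state=s1 head=2 tape=.0.[0]0010   (s1,0)→(s3,0,←)
state=s3 head=1 tape=.0[.]00010   (s3,.)→(s1,1,→)
state=s1 head=2 tape=.01[0]0010   (s1,0)→(s3,0,←)
state=s3 head=1 tape=.0[1]00010
The non-blank tape span at halt is 0100010.

0100010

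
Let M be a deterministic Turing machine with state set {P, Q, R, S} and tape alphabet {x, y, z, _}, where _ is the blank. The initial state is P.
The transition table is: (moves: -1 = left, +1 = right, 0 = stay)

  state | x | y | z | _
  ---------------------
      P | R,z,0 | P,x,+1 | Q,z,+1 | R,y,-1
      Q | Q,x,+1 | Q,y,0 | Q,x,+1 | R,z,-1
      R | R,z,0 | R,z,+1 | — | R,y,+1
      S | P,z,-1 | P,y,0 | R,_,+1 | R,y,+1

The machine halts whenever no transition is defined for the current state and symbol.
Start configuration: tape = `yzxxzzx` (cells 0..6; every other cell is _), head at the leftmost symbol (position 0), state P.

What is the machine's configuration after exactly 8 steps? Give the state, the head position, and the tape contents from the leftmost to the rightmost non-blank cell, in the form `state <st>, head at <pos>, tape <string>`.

state=P head=0 tape=[y]zxxzzx_   (P,y)→(P,x,+1)
state=P head=1 tape=x[z]xxzzx_   (P,z)→(Q,z,+1)
state=Q head=2 tape=xz[x]xzzx_   (Q,x)→(Q,x,+1)
state=Q head=3 tape=xzx[x]zzx_   (Q,x)→(Q,x,+1)
state=Q head=4 tape=xzxx[z]zx_   (Q,z)→(Q,x,+1)
state=Q head=5 tape=xzxxx[z]x_   (Q,z)→(Q,x,+1)
state=Q head=6 tape=xzxxxx[x]_   (Q,x)→(Q,x,+1)
state=Q head=7 tape=xzxxxxx[_]   (Q,_)→(R,z,-1)
state=R head=6 tape=xzxxxx[x]z
After 8 steps: state R, head at 6, tape xzxxxxxz.

state R, head at 6, tape xzxxxxxz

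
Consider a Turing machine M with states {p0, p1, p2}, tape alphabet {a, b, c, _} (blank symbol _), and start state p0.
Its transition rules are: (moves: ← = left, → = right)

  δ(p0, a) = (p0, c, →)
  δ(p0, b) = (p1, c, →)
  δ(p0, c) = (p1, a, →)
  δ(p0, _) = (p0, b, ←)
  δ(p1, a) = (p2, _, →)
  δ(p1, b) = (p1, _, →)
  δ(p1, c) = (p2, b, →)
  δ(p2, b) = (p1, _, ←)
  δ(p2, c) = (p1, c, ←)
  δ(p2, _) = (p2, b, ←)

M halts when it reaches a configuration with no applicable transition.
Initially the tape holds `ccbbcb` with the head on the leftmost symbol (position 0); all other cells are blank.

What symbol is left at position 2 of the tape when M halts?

p0 | [c]cbbcb   read c → write a, move →, go to p1
p1 | a[c]bbcb   read c → write b, move →, go to p2
p2 | ab[b]bcb   read b → write _, move ←, go to p1
p1 | a[b]_bcb   read b → write _, move →, go to p1
p1 | a_[_]bcb
Cell 2 holds _ when M halts.

_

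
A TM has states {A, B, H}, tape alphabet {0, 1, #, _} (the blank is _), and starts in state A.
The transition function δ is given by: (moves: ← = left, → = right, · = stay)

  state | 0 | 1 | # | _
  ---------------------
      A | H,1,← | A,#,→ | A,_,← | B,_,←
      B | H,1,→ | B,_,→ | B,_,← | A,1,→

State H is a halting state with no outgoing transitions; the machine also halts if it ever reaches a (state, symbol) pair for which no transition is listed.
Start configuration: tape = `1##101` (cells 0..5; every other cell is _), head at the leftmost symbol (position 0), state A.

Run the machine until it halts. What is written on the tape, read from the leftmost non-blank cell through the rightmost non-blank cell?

1#11

A | __[1]##101   read 1 → write #, move →, go to A
A | __#[#]#101   read # → write _, move ←, go to A
A | __[#]_#101   read # → write _, move ←, go to A
A | _[_]__#101   read _ → write _, move ←, go to B
B | [_]___#101   read _ → write 1, move →, go to A
A | 1[_]__#101   read _ → write _, move ←, go to B
B | [1]___#101   read 1 → write _, move →, go to B
B | _[_]__#101   read _ → write 1, move →, go to A
A | _1[_]_#101   read _ → write _, move ←, go to B
B | _[1]__#101   read 1 → write _, move →, go to B
B | __[_]_#101   read _ → write 1, move →, go to A
A | __1[_]#101   read _ → write _, move ←, go to B
B | __[1]_#101   read 1 → write _, move →, go to B
B | ___[_]#101   read _ → write 1, move →, go to A
A | ___1[#]101   read # → write _, move ←, go to A
A | ___[1]_101   read 1 → write #, move →, go to A
A | ___#[_]101   read _ → write _, move ←, go to B
B | ___[#]_101   read # → write _, move ←, go to B
B | __[_]__101   read _ → write 1, move →, go to A
A | __1[_]_101   read _ → write _, move ←, go to B
B | __[1]__101   read 1 → write _, move →, go to B
B | ___[_]_101   read _ → write 1, move →, go to A
A | ___1[_]101   read _ → write _, move ←, go to B
B | ___[1]_101   read 1 → write _, move →, go to B
B | ____[_]101   read _ → write 1, move →, go to A
A | ____1[1]01   read 1 → write #, move →, go to A
A | ____1#[0]1   read 0 → write 1, move ←, go to H
H | ____1[#]11
The non-blank tape span at halt is 1#11.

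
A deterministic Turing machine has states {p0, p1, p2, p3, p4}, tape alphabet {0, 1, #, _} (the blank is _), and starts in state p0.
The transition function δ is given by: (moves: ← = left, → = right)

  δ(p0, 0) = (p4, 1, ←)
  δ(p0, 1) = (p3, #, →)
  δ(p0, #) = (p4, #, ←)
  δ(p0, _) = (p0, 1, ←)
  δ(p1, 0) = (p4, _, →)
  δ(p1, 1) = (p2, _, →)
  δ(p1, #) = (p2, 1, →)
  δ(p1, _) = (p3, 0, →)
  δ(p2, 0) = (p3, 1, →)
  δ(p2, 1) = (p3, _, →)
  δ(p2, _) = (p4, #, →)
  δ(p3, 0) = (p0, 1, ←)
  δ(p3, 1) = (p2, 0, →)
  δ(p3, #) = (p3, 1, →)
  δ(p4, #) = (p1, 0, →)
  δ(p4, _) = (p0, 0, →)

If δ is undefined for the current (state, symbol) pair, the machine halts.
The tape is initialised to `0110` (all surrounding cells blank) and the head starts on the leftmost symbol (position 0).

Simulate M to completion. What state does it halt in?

p3

state=p0 head=0 tape=_[0]110____   (p0,0)→(p4,1,←)
state=p4 head=-1 tape=[_]1110____   (p4,_)→(p0,0,→)
state=p0 head=0 tape=0[1]110____   (p0,1)→(p3,#,→)
state=p3 head=1 tape=0#[1]10____   (p3,1)→(p2,0,→)
state=p2 head=2 tape=0#0[1]0____   (p2,1)→(p3,_,→)
state=p3 head=3 tape=0#0_[0]____   (p3,0)→(p0,1,←)
state=p0 head=2 tape=0#0[_]1____   (p0,_)→(p0,1,←)
state=p0 head=1 tape=0#[0]11____   (p0,0)→(p4,1,←)
state=p4 head=0 tape=0[#]111____   (p4,#)→(p1,0,→)
state=p1 head=1 tape=00[1]11____   (p1,1)→(p2,_,→)
state=p2 head=2 tape=00_[1]1____   (p2,1)→(p3,_,→)
state=p3 head=3 tape=00__[1]____   (p3,1)→(p2,0,→)
state=p2 head=4 tape=00__0[_]___   (p2,_)→(p4,#,→)
state=p4 head=5 tape=00__0#[_]__   (p4,_)→(p0,0,→)
state=p0 head=6 tape=00__0#0[_]_   (p0,_)→(p0,1,←)
state=p0 head=5 tape=00__0#[0]1_   (p0,0)→(p4,1,←)
state=p4 head=4 tape=00__0[#]11_   (p4,#)→(p1,0,→)
state=p1 head=5 tape=00__00[1]1_   (p1,1)→(p2,_,→)
state=p2 head=6 tape=00__00_[1]_   (p2,1)→(p3,_,→)
state=p3 head=7 tape=00__00__[_]
No transition is defined for (p3, _); M halts in state p3.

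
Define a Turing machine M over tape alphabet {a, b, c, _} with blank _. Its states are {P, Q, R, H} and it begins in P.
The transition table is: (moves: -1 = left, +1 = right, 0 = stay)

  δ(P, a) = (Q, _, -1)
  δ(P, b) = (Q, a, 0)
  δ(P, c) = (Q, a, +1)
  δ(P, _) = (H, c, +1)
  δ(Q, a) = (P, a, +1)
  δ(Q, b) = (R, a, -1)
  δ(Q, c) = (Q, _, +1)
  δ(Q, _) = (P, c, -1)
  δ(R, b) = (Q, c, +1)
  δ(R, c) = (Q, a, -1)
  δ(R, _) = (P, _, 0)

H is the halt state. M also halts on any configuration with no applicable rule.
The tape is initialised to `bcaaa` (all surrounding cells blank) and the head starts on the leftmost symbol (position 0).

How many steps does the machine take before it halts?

P | [b]caaa   read b → write a, move 0, go to Q
Q | [a]caaa   read a → write a, move +1, go to P
P | a[c]aaa   read c → write a, move +1, go to Q
Q | aa[a]aa   read a → write a, move +1, go to P
P | aaa[a]a   read a → write _, move -1, go to Q
Q | aa[a]_a   read a → write a, move +1, go to P
P | aaa[_]a   read _ → write c, move +1, go to H
H | aaac[a]
M halts after 7 transitions.

7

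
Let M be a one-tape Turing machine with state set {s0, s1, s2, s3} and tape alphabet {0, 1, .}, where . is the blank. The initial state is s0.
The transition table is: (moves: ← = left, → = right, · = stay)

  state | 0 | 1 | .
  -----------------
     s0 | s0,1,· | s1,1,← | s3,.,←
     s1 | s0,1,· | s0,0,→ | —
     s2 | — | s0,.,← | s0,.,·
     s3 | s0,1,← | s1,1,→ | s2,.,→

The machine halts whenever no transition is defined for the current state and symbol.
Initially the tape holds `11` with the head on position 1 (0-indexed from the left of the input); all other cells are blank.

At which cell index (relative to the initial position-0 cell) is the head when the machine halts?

state=s0 head=1 tape=.1[1]   (s0,1)→(s1,1,←)
state=s1 head=0 tape=.[1]1   (s1,1)→(s0,0,→)
state=s0 head=1 tape=.0[1]   (s0,1)→(s1,1,←)
state=s1 head=0 tape=.[0]1   (s1,0)→(s0,1,·)
state=s0 head=0 tape=.[1]1   (s0,1)→(s1,1,←)
state=s1 head=-1 tape=[.]11
At halt the head is at cell -1.

-1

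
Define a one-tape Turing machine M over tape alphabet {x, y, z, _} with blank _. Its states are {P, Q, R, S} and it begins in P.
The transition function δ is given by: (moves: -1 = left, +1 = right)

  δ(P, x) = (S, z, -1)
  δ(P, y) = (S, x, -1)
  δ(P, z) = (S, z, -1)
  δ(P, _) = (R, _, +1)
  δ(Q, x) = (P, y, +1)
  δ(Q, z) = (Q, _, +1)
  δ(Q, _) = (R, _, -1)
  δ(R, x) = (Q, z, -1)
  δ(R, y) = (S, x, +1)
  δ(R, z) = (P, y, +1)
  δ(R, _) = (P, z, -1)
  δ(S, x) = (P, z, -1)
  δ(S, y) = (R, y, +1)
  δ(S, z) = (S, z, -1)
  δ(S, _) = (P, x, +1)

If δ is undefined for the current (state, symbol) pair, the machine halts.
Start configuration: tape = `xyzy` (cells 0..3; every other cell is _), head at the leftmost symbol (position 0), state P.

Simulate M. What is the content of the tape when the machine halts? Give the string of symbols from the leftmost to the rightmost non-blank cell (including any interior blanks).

yyzzy

state=P head=0 tape=__[x]yzy   (P,x)→(S,z,-1)
state=S head=-1 tape=_[_]zyzy   (S,_)→(P,x,+1)
state=P head=0 tape=_x[z]yzy   (P,z)→(S,z,-1)
state=S head=-1 tape=_[x]zyzy   (S,x)→(P,z,-1)
state=P head=-2 tape=[_]zzyzy   (P,_)→(R,_,+1)
state=R head=-1 tape=_[z]zyzy   (R,z)→(P,y,+1)
state=P head=0 tape=_y[z]yzy   (P,z)→(S,z,-1)
state=S head=-1 tape=_[y]zyzy   (S,y)→(R,y,+1)
state=R head=0 tape=_y[z]yzy   (R,z)→(P,y,+1)
state=P head=1 tape=_yy[y]zy   (P,y)→(S,x,-1)
state=S head=0 tape=_y[y]xzy   (S,y)→(R,y,+1)
state=R head=1 tape=_yy[x]zy   (R,x)→(Q,z,-1)
state=Q head=0 tape=_y[y]zzy
The non-blank tape span at halt is yyzzy.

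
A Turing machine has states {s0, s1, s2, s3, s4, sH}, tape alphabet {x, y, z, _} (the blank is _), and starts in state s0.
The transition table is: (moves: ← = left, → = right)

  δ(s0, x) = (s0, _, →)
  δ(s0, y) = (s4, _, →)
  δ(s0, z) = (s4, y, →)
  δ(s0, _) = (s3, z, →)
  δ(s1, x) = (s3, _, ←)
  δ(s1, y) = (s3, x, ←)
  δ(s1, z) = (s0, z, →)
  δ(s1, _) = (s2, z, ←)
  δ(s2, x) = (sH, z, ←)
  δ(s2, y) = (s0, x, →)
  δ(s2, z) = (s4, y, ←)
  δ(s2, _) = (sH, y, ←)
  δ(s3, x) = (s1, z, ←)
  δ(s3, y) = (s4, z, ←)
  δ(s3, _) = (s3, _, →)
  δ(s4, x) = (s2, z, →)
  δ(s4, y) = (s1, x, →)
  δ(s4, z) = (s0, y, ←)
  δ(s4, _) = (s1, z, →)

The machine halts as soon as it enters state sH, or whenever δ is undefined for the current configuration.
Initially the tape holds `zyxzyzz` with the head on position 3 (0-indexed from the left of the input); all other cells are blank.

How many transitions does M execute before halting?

state=s0 head=3 tape=zyx[z]yzz__   (s0,z)→(s4,y,→)
state=s4 head=4 tape=zyxy[y]zz__   (s4,y)→(s1,x,→)
state=s1 head=5 tape=zyxyx[z]z__   (s1,z)→(s0,z,→)
state=s0 head=6 tape=zyxyxz[z]__   (s0,z)→(s4,y,→)
state=s4 head=7 tape=zyxyxzy[_]_   (s4,_)→(s1,z,→)
state=s1 head=8 tape=zyxyxzyz[_]   (s1,_)→(s2,z,←)
state=s2 head=7 tape=zyxyxzy[z]z   (s2,z)→(s4,y,←)
state=s4 head=6 tape=zyxyxz[y]yz   (s4,y)→(s1,x,→)
state=s1 head=7 tape=zyxyxzx[y]z   (s1,y)→(s3,x,←)
state=s3 head=6 tape=zyxyxz[x]xz   (s3,x)→(s1,z,←)
state=s1 head=5 tape=zyxyx[z]zxz   (s1,z)→(s0,z,→)
state=s0 head=6 tape=zyxyxz[z]xz   (s0,z)→(s4,y,→)
state=s4 head=7 tape=zyxyxzy[x]z   (s4,x)→(s2,z,→)
state=s2 head=8 tape=zyxyxzyz[z]   (s2,z)→(s4,y,←)
state=s4 head=7 tape=zyxyxzy[z]y   (s4,z)→(s0,y,←)
state=s0 head=6 tape=zyxyxz[y]yy   (s0,y)→(s4,_,→)
state=s4 head=7 tape=zyxyxz_[y]y   (s4,y)→(s1,x,→)
state=s1 head=8 tape=zyxyxz_x[y]   (s1,y)→(s3,x,←)
state=s3 head=7 tape=zyxyxz_[x]x   (s3,x)→(s1,z,←)
state=s1 head=6 tape=zyxyxz[_]zx   (s1,_)→(s2,z,←)
state=s2 head=5 tape=zyxyx[z]zzx   (s2,z)→(s4,y,←)
state=s4 head=4 tape=zyxy[x]yzzx   (s4,x)→(s2,z,→)
state=s2 head=5 tape=zyxyz[y]zzx   (s2,y)→(s0,x,→)
state=s0 head=6 tape=zyxyzx[z]zx   (s0,z)→(s4,y,→)
state=s4 head=7 tape=zyxyzxy[z]x   (s4,z)→(s0,y,←)
state=s0 head=6 tape=zyxyzx[y]yx   (s0,y)→(s4,_,→)
state=s4 head=7 tape=zyxyzx_[y]x   (s4,y)→(s1,x,→)
state=s1 head=8 tape=zyxyzx_x[x]   (s1,x)→(s3,_,←)
state=s3 head=7 tape=zyxyzx_[x]_   (s3,x)→(s1,z,←)
state=s1 head=6 tape=zyxyzx[_]z_   (s1,_)→(s2,z,←)
state=s2 head=5 tape=zyxyz[x]zz_   (s2,x)→(sH,z,←)
state=sH head=4 tape=zyxy[z]zzz_
M halts after 31 transitions.

31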